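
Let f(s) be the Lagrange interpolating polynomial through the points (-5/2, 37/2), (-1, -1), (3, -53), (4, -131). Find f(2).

Evaluate each Lagrange basis at s = 2:
L_0(2) = (3)·(-1)·(-2)/[(-3/2)·(-11/2)·(-13/2)] = -16/143
L_1(2) = (9/2)·(-1)·(-2)/[(3/2)·(-4)·(-5)] = 3/10
L_2(2) = (9/2)·(3)·(-2)/[(11/2)·(4)·(-1)] = 27/22
L_3(2) = (9/2)·(3)·(-1)/[(13/2)·(5)·(1)] = -27/65
Sum: 37/2·(-16/143) + (-1)·(3/10) + (-53)·(27/22) + (-131)·(-27/65) = -13

-13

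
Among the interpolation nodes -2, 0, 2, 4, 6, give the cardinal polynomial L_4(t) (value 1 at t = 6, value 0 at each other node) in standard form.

L_4(t) = (1/384)t^4 - (1/96)t^3 - (1/96)t^2 + (1/24)t

L_4(t) = (t + 2)t(t - 2)(t - 4) / [(8)·(6)·(4)·(2)]
       = (t^4 - 4t^3 - 4t^2 + 16t) / (384)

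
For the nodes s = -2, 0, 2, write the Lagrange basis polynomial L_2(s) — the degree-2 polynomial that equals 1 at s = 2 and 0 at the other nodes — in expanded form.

L_2(s) = (s + 2)s / [(4)·(2)]
       = (s^2 + 2s) / (8)

L_2(s) = (1/8)s^2 + (1/4)s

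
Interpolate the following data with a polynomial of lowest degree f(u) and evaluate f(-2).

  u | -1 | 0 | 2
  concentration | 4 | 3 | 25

13

Using Newton's divided-difference form:
f[-1,0] = (3 - 4) / (0 - (-1)) = -1
f[0,2] = (25 - 3) / (2 - 0) = 11
f[-1,0,2] = (11 - (-1)) / (2 - (-1)) = 4
f(-2) = 4 + (-1)·(-1) + 4·(-1)·(-2) = 13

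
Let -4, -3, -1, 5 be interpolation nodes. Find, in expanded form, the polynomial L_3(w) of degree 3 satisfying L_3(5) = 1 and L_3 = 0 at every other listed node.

L_3(w) = (1/432)w^3 + (1/54)w^2 + (19/432)w + 1/36

L_3(w) = (w + 4)(w + 3)(w + 1) / [(9)·(8)·(6)]
       = (w^3 + 8w^2 + 19w + 12) / (432)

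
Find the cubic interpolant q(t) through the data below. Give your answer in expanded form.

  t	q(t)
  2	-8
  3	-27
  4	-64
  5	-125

q(t) = -t^3

Build the Lagrange basis polynomials:
L_0(t) = (t - 3)(t - 4)(t - 5) / [-6] = -(1/6)t^3 + 2t^2 - (47/6)t + 10
L_1(t) = (t - 2)(t - 4)(t - 5) / [2] = (1/2)t^3 - (11/2)t^2 + 19t - 20
L_2(t) = (t - 2)(t - 3)(t - 5) / [-2] = -(1/2)t^3 + 5t^2 - (31/2)t + 15
L_3(t) = (t - 2)(t - 3)(t - 4) / [6] = (1/6)t^3 - (3/2)t^2 + (13/3)t - 4
q(t) = (-8)·L_0 + (-27)·L_1 + (-64)·L_2 + (-125)·L_3
  (-8)·L_0(t) = (4/3)t^3 - 16t^2 + (188/3)t - 80
  (-27)·L_1(t) = -(27/2)t^3 + (297/2)t^2 - 513t + 540
  (-64)·L_2(t) = 32t^3 - 320t^2 + 992t - 960
  (-125)·L_3(t) = -(125/6)t^3 + (375/2)t^2 - (1625/3)t + 500
Adding term by term: -t^3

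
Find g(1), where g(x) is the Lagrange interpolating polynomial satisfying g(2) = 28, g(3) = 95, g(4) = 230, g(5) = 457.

5

Evaluate each Lagrange basis at x = 1:
L_0(1) = (-2)·(-3)·(-4)/[(-1)·(-2)·(-3)] = 4
L_1(1) = (-1)·(-3)·(-4)/[(1)·(-1)·(-2)] = -6
L_2(1) = (-1)·(-2)·(-4)/[(2)·(1)·(-1)] = 4
L_3(1) = (-1)·(-2)·(-3)/[(3)·(2)·(1)] = -1
Sum: 28·(4) + 95·(-6) + 230·(4) + 457·(-1) = 5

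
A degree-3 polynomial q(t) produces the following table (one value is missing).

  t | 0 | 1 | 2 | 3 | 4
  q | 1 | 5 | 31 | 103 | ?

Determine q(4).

245

The 4 known values determine q uniquely (degree ≤ 3).
L_0(4) = (3)·(2)·(1)/[(-1)·(-2)·(-3)] = -1
L_1(4) = (4)·(2)·(1)/[(1)·(-1)·(-2)] = 4
L_2(4) = (4)·(3)·(1)/[(2)·(1)·(-1)] = -6
L_3(4) = (4)·(3)·(2)/[(3)·(2)·(1)] = 4
Sum: 1·(-1) + 5·(4) + 31·(-6) + 103·(4) = 245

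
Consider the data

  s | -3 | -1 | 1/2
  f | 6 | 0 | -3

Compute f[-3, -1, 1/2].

f[-3,-1] = (0 - 6) / (-1 - (-3)) = -3
f[-1,1/2] = (-3 - 0) / (1/2 - (-1)) = -2
f[-3,-1,1/2] = (-2 - (-3)) / (1/2 - (-3)) = 2/7

2/7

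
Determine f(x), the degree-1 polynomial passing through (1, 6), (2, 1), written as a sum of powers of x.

L_0(x) = (x - 2) / [-1] = -x + 2
L_1(x) = (x - 1) / [1] = x - 1
f(x) = 6·L_0 + 1·L_1
  6·L_0(x) = -6x + 12
  1·L_1(x) = x - 1
Adding term by term: -5x + 11

f(x) = -5x + 11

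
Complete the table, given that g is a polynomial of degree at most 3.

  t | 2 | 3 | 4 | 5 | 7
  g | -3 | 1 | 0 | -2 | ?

The 4 known values determine g uniquely (degree ≤ 3).
Evaluate each Lagrange basis at t = 7:
L_0(7) = (4)·(3)·(2)/[(-1)·(-2)·(-3)] = -4
L_1(7) = (5)·(3)·(2)/[(1)·(-1)·(-2)] = 15
L_2(7) = (5)·(4)·(2)/[(2)·(1)·(-1)] = -20
L_3(7) = (5)·(4)·(3)/[(3)·(2)·(1)] = 10
Sum: (-3)·(-4) + 1·(15) + 0 + (-2)·(10) = 7

7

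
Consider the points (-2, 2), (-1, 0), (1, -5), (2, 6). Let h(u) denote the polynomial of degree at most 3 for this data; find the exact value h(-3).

Evaluate each Lagrange basis at u = -3:
L_0(-3) = (-2)·(-4)·(-5)/[(-1)·(-3)·(-4)] = 10/3
L_1(-3) = (-1)·(-4)·(-5)/[(1)·(-2)·(-3)] = -10/3
L_2(-3) = (-1)·(-2)·(-5)/[(3)·(2)·(-1)] = 5/3
L_3(-3) = (-1)·(-2)·(-4)/[(4)·(3)·(1)] = -2/3
Sum: 2·(10/3) + 0 + (-5)·(5/3) + 6·(-2/3) = -17/3

-17/3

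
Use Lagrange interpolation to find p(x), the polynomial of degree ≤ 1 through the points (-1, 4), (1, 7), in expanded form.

Build the Lagrange basis polynomials:
L_0(x) = (x - 1) / [-2] = -(1/2)x + 1/2
L_1(x) = (x + 1) / [2] = (1/2)x + 1/2
p(x) = 4·L_0 + 7·L_1
  4·L_0(x) = -2x + 2
  7·L_1(x) = (7/2)x + 7/2
Adding term by term: (3/2)x + 11/2

p(x) = (3/2)x + 11/2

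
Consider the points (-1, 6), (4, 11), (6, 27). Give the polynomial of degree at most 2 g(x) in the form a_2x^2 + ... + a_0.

Build the Lagrange basis polynomials:
L_0(x) = (x - 4)(x - 6) / [35] = (1/35)x^2 - (2/7)x + 24/35
L_1(x) = (x + 1)(x - 6) / [-10] = -(1/10)x^2 + (1/2)x + 3/5
L_2(x) = (x + 1)(x - 4) / [14] = (1/14)x^2 - (3/14)x - 2/7
g(x) = 6·L_0 + 11·L_1 + 27·L_2
  6·L_0(x) = (6/35)x^2 - (12/7)x + 144/35
  11·L_1(x) = -(11/10)x^2 + (11/2)x + 33/5
  27·L_2(x) = (27/14)x^2 - (81/14)x - 54/7
Adding term by term: x^2 - 2x + 3

g(x) = x^2 - 2x + 3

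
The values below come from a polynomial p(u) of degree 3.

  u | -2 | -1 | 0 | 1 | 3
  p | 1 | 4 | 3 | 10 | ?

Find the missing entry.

The 4 known values determine p uniquely (degree ≤ 3).
Evaluate each Lagrange basis at u = 3:
L_0(3) = (4)·(3)·(2)/[(-1)·(-2)·(-3)] = -4
L_1(3) = (5)·(3)·(2)/[(1)·(-1)·(-2)] = 15
L_2(3) = (5)·(4)·(2)/[(2)·(1)·(-1)] = -20
L_3(3) = (5)·(4)·(3)/[(3)·(2)·(1)] = 10
Sum: 1·(-4) + 4·(15) + 3·(-20) + 10·(10) = 96

96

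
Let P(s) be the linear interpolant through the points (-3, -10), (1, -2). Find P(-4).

-12

Evaluate each Lagrange basis at s = -4:
L_0(-4) = (-5)/[(-4)] = 5/4
L_1(-4) = (-1)/[(4)] = -1/4
Sum: (-10)·(5/4) + (-2)·(-1/4) = -12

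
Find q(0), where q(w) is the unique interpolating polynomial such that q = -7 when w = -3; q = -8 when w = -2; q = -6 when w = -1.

-1

L_0(0) = (2)·(1)/[(-1)·(-2)] = 1
L_1(0) = (3)·(1)/[(1)·(-1)] = -3
L_2(0) = (3)·(2)/[(2)·(1)] = 3
Sum: (-7)·(1) + (-8)·(-3) + (-6)·(3) = -1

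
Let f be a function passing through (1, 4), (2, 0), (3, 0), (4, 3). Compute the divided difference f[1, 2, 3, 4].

-1/6

f[1,2] = (0 - 4) / (2 - 1) = -4
f[2,3] = (0 - 0) / (3 - 2) = 0
f[3,4] = (3 - 0) / (4 - 3) = 3
f[1,2,3] = (0 - (-4)) / (3 - 1) = 2
f[2,3,4] = (3 - 0) / (4 - 2) = 3/2
f[1,2,3,4] = (3/2 - 2) / (4 - 1) = -1/6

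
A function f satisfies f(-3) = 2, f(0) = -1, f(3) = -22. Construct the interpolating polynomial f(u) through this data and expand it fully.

f(u) = -u^2 - 4u - 1

Newton's divided differences:
f[-3,0] = (-1 - 2) / (0 - (-3)) = -1
f[0,3] = (-22 - (-1)) / (3 - 0) = -7
f[-3,0,3] = (-7 - (-1)) / (3 - (-3)) = -1
f(u) = 2 + (-1)·(u + 3) + (-1)·(u + 3)u
Expanding: f(u) = -u^2 - 4u - 1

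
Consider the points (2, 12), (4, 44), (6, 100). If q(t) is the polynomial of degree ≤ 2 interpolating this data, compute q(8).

L_0(8) = (4)·(2)/[(-2)·(-4)] = 1
L_1(8) = (6)·(2)/[(2)·(-2)] = -3
L_2(8) = (6)·(4)/[(4)·(2)] = 3
Sum: 12·(1) + 44·(-3) + 100·(3) = 180

180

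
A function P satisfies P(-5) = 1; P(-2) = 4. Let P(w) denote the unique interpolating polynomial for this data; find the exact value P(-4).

2

L_0(-4) = (-2)/[(-3)] = 2/3
L_1(-4) = (1)/[(3)] = 1/3
Sum: 1·(2/3) + 4·(1/3) = 2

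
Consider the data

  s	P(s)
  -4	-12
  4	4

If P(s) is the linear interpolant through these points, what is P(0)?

-4

Evaluate each Lagrange basis at s = 0:
L_0(0) = (-4)/[(-8)] = 1/2
L_1(0) = (4)/[(8)] = 1/2
Sum: (-12)·(1/2) + 4·(1/2) = -4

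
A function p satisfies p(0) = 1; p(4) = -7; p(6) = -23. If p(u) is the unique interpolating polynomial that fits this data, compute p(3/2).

Using Newton's divided-difference form:
p[0,4] = (-7 - 1) / (4 - 0) = -2
p[4,6] = (-23 - (-7)) / (6 - 4) = -8
p[0,4,6] = (-8 - (-2)) / (6 - 0) = -1
p(3/2) = 1 + (-2)·(3/2) + (-1)·(3/2)·(-5/2) = 7/4

7/4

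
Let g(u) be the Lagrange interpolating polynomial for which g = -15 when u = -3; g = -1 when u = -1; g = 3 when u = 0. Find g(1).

5

L_0(1) = (2)·(1)/[(-2)·(-3)] = 1/3
L_1(1) = (4)·(1)/[(2)·(-1)] = -2
L_2(1) = (4)·(2)/[(3)·(1)] = 8/3
Sum: (-15)·(1/3) + (-1)·(-2) + 3·(8/3) = 5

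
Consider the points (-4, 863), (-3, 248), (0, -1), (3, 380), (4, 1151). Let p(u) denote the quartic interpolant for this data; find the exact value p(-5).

2204

Using Newton's divided-difference form:
p[-4,-3] = (248 - 863) / (-3 - (-4)) = -615
p[-3,0] = (-1 - 248) / (0 - (-3)) = -83
p[0,3] = (380 - (-1)) / (3 - 0) = 127
p[3,4] = (1151 - 380) / (4 - 3) = 771
p[-4,-3,0] = (-83 - (-615)) / (0 - (-4)) = 133
p[-3,0,3] = (127 - (-83)) / (3 - (-3)) = 35
p[0,3,4] = (771 - 127) / (4 - 0) = 161
p[-4,-3,0,3] = (35 - 133) / (3 - (-4)) = -14
p[-3,0,3,4] = (161 - 35) / (4 - (-3)) = 18
p[-4,-3,0,3,4] = (18 - (-14)) / (4 - (-4)) = 4
p(-5) = 863 + (-615)·(-1) + 133·(-1)·(-2) + (-14)·(-1)·(-2)·(-5) + 4·(-1)·(-2)·(-5)·(-8) = 2204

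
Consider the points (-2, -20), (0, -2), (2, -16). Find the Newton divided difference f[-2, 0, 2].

-4

f[-2,0] = (-2 - (-20)) / (0 - (-2)) = 9
f[0,2] = (-16 - (-2)) / (2 - 0) = -7
f[-2,0,2] = (-7 - 9) / (2 - (-2)) = -4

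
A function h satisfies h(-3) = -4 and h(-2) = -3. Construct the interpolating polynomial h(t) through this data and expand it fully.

h(t) = t - 1

L_0(t) = (t + 2) / [-1] = -t - 2
L_1(t) = (t + 3) / [1] = t + 3
h(t) = (-4)·L_0 + (-3)·L_1
  (-4)·L_0(t) = 4t + 8
  (-3)·L_1(t) = -3t - 9
Adding term by term: t - 1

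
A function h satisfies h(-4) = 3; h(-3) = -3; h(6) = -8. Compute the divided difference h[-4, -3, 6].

h[-4,-3] = (-3 - 3) / (-3 - (-4)) = -6
h[-3,6] = (-8 - (-3)) / (6 - (-3)) = -5/9
h[-4,-3,6] = (-5/9 - (-6)) / (6 - (-4)) = 49/90

49/90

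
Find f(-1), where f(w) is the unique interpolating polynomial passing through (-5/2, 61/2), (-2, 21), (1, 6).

Evaluate each Lagrange basis at w = -1:
L_0(-1) = (1)·(-2)/[(-1/2)·(-7/2)] = -8/7
L_1(-1) = (3/2)·(-2)/[(1/2)·(-3)] = 2
L_2(-1) = (3/2)·(1)/[(7/2)·(3)] = 1/7
Sum: 61/2·(-8/7) + 21·(2) + 6·(1/7) = 8

8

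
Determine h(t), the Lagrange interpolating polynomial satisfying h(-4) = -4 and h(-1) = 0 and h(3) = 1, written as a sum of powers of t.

Build the Lagrange basis polynomials:
L_0(t) = (t + 1)(t - 3) / [21] = (1/21)t^2 - (2/21)t - 1/7
L_1(t) = (t + 4)(t - 3) / [-12] = -(1/12)t^2 - (1/12)t + 1
L_2(t) = (t + 4)(t + 1) / [28] = (1/28)t^2 + (5/28)t + 1/7
h(t) = (-4)·L_0 + 0·L_1 + 1·L_2
  (-4)·L_0(t) = -(4/21)t^2 + (8/21)t + 4/7
  0·L_1(t) = 0
  1·L_2(t) = (1/28)t^2 + (5/28)t + 1/7
Adding term by term: -(13/84)t^2 + (47/84)t + 5/7

h(t) = -(13/84)t^2 + (47/84)t + 5/7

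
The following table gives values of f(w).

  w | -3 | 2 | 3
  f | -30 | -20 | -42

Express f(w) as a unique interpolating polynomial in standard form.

f(w) = -4w^2 - 2w

Build the Lagrange basis polynomials:
L_0(w) = (w - 2)(w - 3) / [30] = (1/30)w^2 - (1/6)w + 1/5
L_1(w) = (w + 3)(w - 3) / [-5] = -(1/5)w^2 + 9/5
L_2(w) = (w + 3)(w - 2) / [6] = (1/6)w^2 + (1/6)w - 1
f(w) = (-30)·L_0 + (-20)·L_1 + (-42)·L_2
  (-30)·L_0(w) = -w^2 + 5w - 6
  (-20)·L_1(w) = 4w^2 - 36
  (-42)·L_2(w) = -7w^2 - 7w + 42
Adding term by term: -4w^2 - 2w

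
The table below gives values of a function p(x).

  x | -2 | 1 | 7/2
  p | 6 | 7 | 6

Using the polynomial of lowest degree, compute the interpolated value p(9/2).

77/15

Evaluate each Lagrange basis at x = 9/2:
L_0(9/2) = (7/2)·(1)/[(-3)·(-11/2)] = 7/33
L_1(9/2) = (13/2)·(1)/[(3)·(-5/2)] = -13/15
L_2(9/2) = (13/2)·(7/2)/[(11/2)·(5/2)] = 91/55
Sum: 6·(7/33) + 7·(-13/15) + 6·(91/55) = 77/15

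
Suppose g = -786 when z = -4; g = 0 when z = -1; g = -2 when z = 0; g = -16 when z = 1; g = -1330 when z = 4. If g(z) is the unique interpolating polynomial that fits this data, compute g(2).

Evaluate each Lagrange basis at z = 2:
L_0(2) = (3)·(2)·(1)·(-2)/[(-3)·(-4)·(-5)·(-8)] = -1/40
L_1(2) = (6)·(2)·(1)·(-2)/[(3)·(-1)·(-2)·(-5)] = 4/5
L_2(2) = (6)·(3)·(1)·(-2)/[(4)·(1)·(-1)·(-4)] = -9/4
L_3(2) = (6)·(3)·(2)·(-2)/[(5)·(2)·(1)·(-3)] = 12/5
L_4(2) = (6)·(3)·(2)·(1)/[(8)·(5)·(4)·(3)] = 3/40
Sum: (-786)·(-1/40) + 0 + (-2)·(-9/4) + (-16)·(12/5) + (-1330)·(3/40) = -114

-114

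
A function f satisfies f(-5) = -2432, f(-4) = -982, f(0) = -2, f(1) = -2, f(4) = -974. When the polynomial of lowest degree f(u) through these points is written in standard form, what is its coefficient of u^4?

Build the Lagrange basis polynomials:
L_0(u) = (u + 4)u(u - 1)(u - 4) / [270] = (1/270)u^4 - (1/270)u^3 - (8/135)u^2 + (8/135)u
L_1(u) = (u + 5)u(u - 1)(u - 4) / [-160] = -(1/160)u^4 + (21/160)u^2 - (1/8)u
L_2(u) = (u + 5)(u + 4)(u - 1)(u - 4) / [80] = (1/80)u^4 + (1/20)u^3 - (21/80)u^2 - (4/5)u + 1
L_3(u) = (u + 5)(u + 4)u(u - 4) / [-90] = -(1/90)u^4 - (1/18)u^3 + (8/45)u^2 + (8/9)u
L_4(u) = (u + 5)(u + 4)u(u - 1) / [864] = (1/864)u^4 + (1/108)u^3 + (11/864)u^2 - (5/216)u
f(u) = (-2432)·L_0 + (-982)·L_1 + (-2)·L_2 + (-2)·L_3 + (-974)·L_4
Only the coefficient of u^4 is needed; take it from each L_i and combine:
(-2432)·(1/270) + (-982)·(-1/160) + (-2)·(1/80) + (-2)·(-1/90) + (-974)·(1/864) = -4

-4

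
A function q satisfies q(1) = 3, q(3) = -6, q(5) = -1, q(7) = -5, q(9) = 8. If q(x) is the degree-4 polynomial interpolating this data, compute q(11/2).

-2733/2048

Evaluate each Lagrange basis at x = 11/2:
L_0(11/2) = (5/2)·(1/2)·(-3/2)·(-7/2)/[(-2)·(-4)·(-6)·(-8)] = 35/2048
L_1(11/2) = (9/2)·(1/2)·(-3/2)·(-7/2)/[(2)·(-2)·(-4)·(-6)] = -63/512
L_2(11/2) = (9/2)·(5/2)·(-3/2)·(-7/2)/[(4)·(2)·(-2)·(-4)] = 945/1024
L_3(11/2) = (9/2)·(5/2)·(1/2)·(-7/2)/[(6)·(4)·(2)·(-2)] = 105/512
L_4(11/2) = (9/2)·(5/2)·(1/2)·(-3/2)/[(8)·(6)·(4)·(2)] = -45/2048
Sum: 3·(35/2048) + (-6)·(-63/512) + (-1)·(945/1024) + (-5)·(105/512) + 8·(-45/2048) = -2733/2048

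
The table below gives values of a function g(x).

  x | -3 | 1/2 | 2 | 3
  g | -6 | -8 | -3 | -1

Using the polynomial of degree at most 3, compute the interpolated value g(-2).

L_0(-2) = (-5/2)·(-4)·(-5)/[(-7/2)·(-5)·(-6)] = 10/21
L_1(-2) = (1)·(-4)·(-5)/[(7/2)·(-3/2)·(-5/2)] = 32/21
L_2(-2) = (1)·(-5/2)·(-5)/[(5)·(3/2)·(-1)] = -5/3
L_3(-2) = (1)·(-5/2)·(-4)/[(6)·(5/2)·(1)] = 2/3
Sum: (-6)·(10/21) + (-8)·(32/21) + (-3)·(-5/3) + (-1)·(2/3) = -75/7

-75/7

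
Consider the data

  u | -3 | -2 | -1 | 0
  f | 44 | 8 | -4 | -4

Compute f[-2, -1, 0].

6

f[-2,-1] = (-4 - 8) / (-1 - (-2)) = -12
f[-1,0] = (-4 - (-4)) / (0 - (-1)) = 0
f[-2,-1,0] = (0 - (-12)) / (0 - (-2)) = 6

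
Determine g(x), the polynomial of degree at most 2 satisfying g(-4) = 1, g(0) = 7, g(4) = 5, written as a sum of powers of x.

Newton's divided differences:
g[-4,0] = (7 - 1) / (0 - (-4)) = 3/2
g[0,4] = (5 - 7) / (4 - 0) = -1/2
g[-4,0,4] = (-1/2 - 3/2) / (4 - (-4)) = -1/4
g(x) = 1 + (3/2)·(x + 4) + (-1/4)·(x + 4)x
Expanding: g(x) = -(1/4)x^2 + (1/2)x + 7

g(x) = -(1/4)x^2 + (1/2)x + 7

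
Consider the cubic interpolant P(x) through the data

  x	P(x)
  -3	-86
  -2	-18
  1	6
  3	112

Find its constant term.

4

L_0(x) = (x + 2)(x - 1)(x - 3) / [-24] = -(1/24)x^3 + (1/12)x^2 + (5/24)x - 1/4
L_1(x) = (x + 3)(x - 1)(x - 3) / [15] = (1/15)x^3 - (1/15)x^2 - (3/5)x + 3/5
L_2(x) = (x + 3)(x + 2)(x - 3) / [-24] = -(1/24)x^3 - (1/12)x^2 + (3/8)x + 3/4
L_3(x) = (x + 3)(x + 2)(x - 1) / [60] = (1/60)x^3 + (1/15)x^2 + (1/60)x - 1/10
P(x) = (-86)·L_0 + (-18)·L_1 + 6·L_2 + 112·L_3
Only the constant term is needed; take it from each L_i and combine:
(-86)·(-1/4) + (-18)·(3/5) + 6·(3/4) + 112·(-1/10) = 4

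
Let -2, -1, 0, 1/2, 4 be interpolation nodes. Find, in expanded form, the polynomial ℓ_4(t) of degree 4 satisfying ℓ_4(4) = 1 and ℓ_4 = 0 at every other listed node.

ℓ_4(t) = (1/420)t^4 + (1/168)t^3 + (1/840)t^2 - (1/420)t

ℓ_4(t) = (t + 2)(t + 1)t(t - 1/2) / [(6)·(5)·(4)·(7/2)]
       = (t^4 + (5/2)t^3 + (1/2)t^2 - t) / (420)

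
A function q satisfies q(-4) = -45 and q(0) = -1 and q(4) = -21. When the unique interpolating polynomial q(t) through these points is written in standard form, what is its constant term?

Build the Lagrange basis polynomials:
L_0(t) = t(t - 4) / [32] = (1/32)t^2 - (1/8)t
L_1(t) = (t + 4)(t - 4) / [-16] = -(1/16)t^2 + 1
L_2(t) = (t + 4)t / [32] = (1/32)t^2 + (1/8)t
q(t) = (-45)·L_0 + (-1)·L_1 + (-21)·L_2
Only the constant term is needed; take it from each L_i and combine:
(-45)·(0) + (-1)·(1) + (-21)·(0) = -1

-1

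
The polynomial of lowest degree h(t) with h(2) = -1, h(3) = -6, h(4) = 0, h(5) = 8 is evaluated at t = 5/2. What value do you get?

-87/16

Evaluate each Lagrange basis at t = 5/2:
L_0(5/2) = (-1/2)·(-3/2)·(-5/2)/[(-1)·(-2)·(-3)] = 5/16
L_1(5/2) = (1/2)·(-3/2)·(-5/2)/[(1)·(-1)·(-2)] = 15/16
L_2(5/2) = (1/2)·(-1/2)·(-5/2)/[(2)·(1)·(-1)] = -5/16
L_3(5/2) = (1/2)·(-1/2)·(-3/2)/[(3)·(2)·(1)] = 1/16
Sum: (-1)·(5/16) + (-6)·(15/16) + 0 + 8·(1/16) = -87/16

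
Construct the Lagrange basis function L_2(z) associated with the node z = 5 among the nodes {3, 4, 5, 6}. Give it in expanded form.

L_2(z) = -(1/2)z^3 + (13/2)z^2 - 27z + 36

L_2(z) = (z - 3)(z - 4)(z - 6) / [(2)·(1)·(-1)]
       = (z^3 - 13z^2 + 54z - 72) / (-2)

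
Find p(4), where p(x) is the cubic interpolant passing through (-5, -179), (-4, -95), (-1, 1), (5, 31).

Using Newton's divided-difference form:
p[-5,-4] = (-95 - (-179)) / (-4 - (-5)) = 84
p[-4,-1] = (1 - (-95)) / (-1 - (-4)) = 32
p[-1,5] = (31 - 1) / (5 - (-1)) = 5
p[-5,-4,-1] = (32 - 84) / (-1 - (-5)) = -13
p[-4,-1,5] = (5 - 32) / (5 - (-4)) = -3
p[-5,-4,-1,5] = (-3 - (-13)) / (5 - (-5)) = 1
p(4) = -179 + 84·(9) + (-13)·(9)·(8) + 1·(9)·(8)·(5) = 1

1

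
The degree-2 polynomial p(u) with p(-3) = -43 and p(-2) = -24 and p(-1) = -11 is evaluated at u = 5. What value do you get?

Using Newton's divided-difference form:
p[-3,-2] = (-24 - (-43)) / (-2 - (-3)) = 19
p[-2,-1] = (-11 - (-24)) / (-1 - (-2)) = 13
p[-3,-2,-1] = (13 - 19) / (-1 - (-3)) = -3
p(5) = -43 + 19·(8) + (-3)·(8)·(7) = -59

-59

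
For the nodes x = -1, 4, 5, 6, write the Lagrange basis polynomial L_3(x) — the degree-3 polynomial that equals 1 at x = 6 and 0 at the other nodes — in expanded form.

L_3(x) = (x + 1)(x - 4)(x - 5) / [(7)·(2)·(1)]
       = (x^3 - 8x^2 + 11x + 20) / (14)

L_3(x) = (1/14)x^3 - (4/7)x^2 + (11/14)x + 10/7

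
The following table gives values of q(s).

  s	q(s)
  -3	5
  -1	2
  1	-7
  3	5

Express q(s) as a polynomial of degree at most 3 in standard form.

q(s) = (9/16)s^3 + (15/16)s^2 - (81/16)s - 55/16

Newton's divided differences:
q[-3,-1] = (2 - 5) / (-1 - (-3)) = -3/2
q[-1,1] = (-7 - 2) / (1 - (-1)) = -9/2
q[1,3] = (5 - (-7)) / (3 - 1) = 6
q[-3,-1,1] = (-9/2 - (-3/2)) / (1 - (-3)) = -3/4
q[-1,1,3] = (6 - (-9/2)) / (3 - (-1)) = 21/8
q[-3,-1,1,3] = (21/8 - (-3/4)) / (3 - (-3)) = 9/16
q(s) = 5 + (-3/2)·(s + 3) + (-3/4)·(s + 3)(s + 1) + (9/16)·(s + 3)(s + 1)(s - 1)
Expanding: q(s) = (9/16)s^3 + (15/16)s^2 - (81/16)s - 55/16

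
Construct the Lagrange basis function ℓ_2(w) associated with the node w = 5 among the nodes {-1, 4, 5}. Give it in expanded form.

ℓ_2(w) = (w + 1)(w - 4) / [(6)·(1)]
       = (w^2 - 3w - 4) / (6)

ℓ_2(w) = (1/6)w^2 - (1/2)w - 2/3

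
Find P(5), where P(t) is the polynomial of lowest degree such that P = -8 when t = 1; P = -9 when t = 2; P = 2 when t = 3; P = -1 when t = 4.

L_0(5) = (3)·(2)·(1)/[(-1)·(-2)·(-3)] = -1
L_1(5) = (4)·(2)·(1)/[(1)·(-1)·(-2)] = 4
L_2(5) = (4)·(3)·(1)/[(2)·(1)·(-1)] = -6
L_3(5) = (4)·(3)·(2)/[(3)·(2)·(1)] = 4
Sum: (-8)·(-1) + (-9)·(4) + 2·(-6) + (-1)·(4) = -44

-44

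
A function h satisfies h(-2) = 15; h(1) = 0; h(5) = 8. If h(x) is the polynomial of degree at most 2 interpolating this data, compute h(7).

24

L_0(7) = (6)·(2)/[(-3)·(-7)] = 4/7
L_1(7) = (9)·(2)/[(3)·(-4)] = -3/2
L_2(7) = (9)·(6)/[(7)·(4)] = 27/14
Sum: 15·(4/7) + 0 + 8·(27/14) = 24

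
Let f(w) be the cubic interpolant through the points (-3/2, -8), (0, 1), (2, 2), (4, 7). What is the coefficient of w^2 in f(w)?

-271/154

Build the Lagrange basis polynomials:
L_0(w) = w(w - 2)(w - 4) / [-231/8] = -(8/231)w^3 + (16/77)w^2 - (64/231)w
L_1(w) = (w + 3/2)(w - 2)(w - 4) / [12] = (1/12)w^3 - (3/8)w^2 - (1/12)w + 1
L_2(w) = (w + 3/2)w(w - 4) / [-14] = -(1/14)w^3 + (5/28)w^2 + (3/7)w
L_3(w) = (w + 3/2)w(w - 2) / [44] = (1/44)w^3 - (1/88)w^2 - (3/44)w
f(w) = (-8)·L_0 + 1·L_1 + 2·L_2 + 7·L_3
Only the coefficient of w^2 is needed; take it from each L_i and combine:
(-8)·(16/77) + 1·(-3/8) + 2·(5/28) + 7·(-1/88) = -271/154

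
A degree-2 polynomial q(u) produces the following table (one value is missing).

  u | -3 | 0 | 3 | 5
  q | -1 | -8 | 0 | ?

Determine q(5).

41/3

The 3 known values determine q uniquely (degree ≤ 2).
L_0(5) = (5)·(2)/[(-3)·(-6)] = 5/9
L_1(5) = (8)·(2)/[(3)·(-3)] = -16/9
L_2(5) = (8)·(5)/[(6)·(3)] = 20/9
Sum: (-1)·(5/9) + (-8)·(-16/9) + 0 = 41/3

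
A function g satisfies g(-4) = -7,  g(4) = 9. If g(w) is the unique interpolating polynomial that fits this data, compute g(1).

3

Evaluate each Lagrange basis at w = 1:
L_0(1) = (-3)/[(-8)] = 3/8
L_1(1) = (5)/[(8)] = 5/8
Sum: (-7)·(3/8) + 9·(5/8) = 3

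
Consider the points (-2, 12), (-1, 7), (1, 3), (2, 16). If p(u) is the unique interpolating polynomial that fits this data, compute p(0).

Using Newton's divided-difference form:
p[-2,-1] = (7 - 12) / (-1 - (-2)) = -5
p[-1,1] = (3 - 7) / (1 - (-1)) = -2
p[1,2] = (16 - 3) / (2 - 1) = 13
p[-2,-1,1] = (-2 - (-5)) / (1 - (-2)) = 1
p[-1,1,2] = (13 - (-2)) / (2 - (-1)) = 5
p[-2,-1,1,2] = (5 - 1) / (2 - (-2)) = 1
p(0) = 12 + (-5)·(2) + 1·(2)·(1) + 1·(2)·(1)·(-1) = 2

2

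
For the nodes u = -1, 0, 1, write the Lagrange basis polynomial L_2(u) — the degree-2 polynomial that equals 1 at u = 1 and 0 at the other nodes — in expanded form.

L_2(u) = (u + 1)u / [(2)·(1)]
       = (u^2 + u) / (2)

L_2(u) = (1/2)u^2 + (1/2)u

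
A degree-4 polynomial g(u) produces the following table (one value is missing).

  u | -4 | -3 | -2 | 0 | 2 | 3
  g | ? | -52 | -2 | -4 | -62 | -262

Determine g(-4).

-248

The 5 known values determine g uniquely (degree ≤ 4).
L_0(-4) = (-2)·(-4)·(-6)·(-7)/[(-1)·(-3)·(-5)·(-6)] = 56/15
L_1(-4) = (-1)·(-4)·(-6)·(-7)/[(1)·(-2)·(-4)·(-5)] = -21/5
L_2(-4) = (-1)·(-2)·(-6)·(-7)/[(3)·(2)·(-2)·(-3)] = 7/3
L_3(-4) = (-1)·(-2)·(-4)·(-7)/[(5)·(4)·(2)·(-1)] = -7/5
L_4(-4) = (-1)·(-2)·(-4)·(-6)/[(6)·(5)·(3)·(1)] = 8/15
Sum: (-52)·(56/15) + (-2)·(-21/5) + (-4)·(7/3) + (-62)·(-7/5) + (-262)·(8/15) = -248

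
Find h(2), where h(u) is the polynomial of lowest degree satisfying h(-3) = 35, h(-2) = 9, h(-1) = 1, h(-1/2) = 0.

-35

Using Newton's divided-difference form:
h[-3,-2] = (9 - 35) / (-2 - (-3)) = -26
h[-2,-1] = (1 - 9) / (-1 - (-2)) = -8
h[-1,-1/2] = (0 - 1) / (-1/2 - (-1)) = -2
h[-3,-2,-1] = (-8 - (-26)) / (-1 - (-3)) = 9
h[-2,-1,-1/2] = (-2 - (-8)) / (-1/2 - (-2)) = 4
h[-3,-2,-1,-1/2] = (4 - 9) / (-1/2 - (-3)) = -2
h(2) = 35 + (-26)·(5) + 9·(5)·(4) + (-2)·(5)·(4)·(3) = -35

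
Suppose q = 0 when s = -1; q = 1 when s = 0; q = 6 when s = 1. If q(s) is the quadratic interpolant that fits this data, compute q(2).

15

Using Newton's divided-difference form:
q[-1,0] = (1 - 0) / (0 - (-1)) = 1
q[0,1] = (6 - 1) / (1 - 0) = 5
q[-1,0,1] = (5 - 1) / (1 - (-1)) = 2
q(2) = 0 + 1·(3) + 2·(3)·(2) = 15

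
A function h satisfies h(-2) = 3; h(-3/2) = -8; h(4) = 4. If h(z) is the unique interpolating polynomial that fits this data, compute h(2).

-943/33

Evaluate each Lagrange basis at z = 2:
L_0(2) = (7/2)·(-2)/[(-1/2)·(-6)] = -7/3
L_1(2) = (4)·(-2)/[(1/2)·(-11/2)] = 32/11
L_2(2) = (4)·(7/2)/[(6)·(11/2)] = 14/33
Sum: 3·(-7/3) + (-8)·(32/11) + 4·(14/33) = -943/33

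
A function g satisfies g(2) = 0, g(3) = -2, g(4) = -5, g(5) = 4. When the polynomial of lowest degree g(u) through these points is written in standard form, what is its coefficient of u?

Build the Lagrange basis polynomials:
L_0(u) = (u - 3)(u - 4)(u - 5) / [-6] = -(1/6)u^3 + 2u^2 - (47/6)u + 10
L_1(u) = (u - 2)(u - 4)(u - 5) / [2] = (1/2)u^3 - (11/2)u^2 + 19u - 20
L_2(u) = (u - 2)(u - 3)(u - 5) / [-2] = -(1/2)u^3 + 5u^2 - (31/2)u + 15
L_3(u) = (u - 2)(u - 3)(u - 4) / [6] = (1/6)u^3 - (3/2)u^2 + (13/3)u - 4
g(u) = 0·L_0 + (-2)·L_1 + (-5)·L_2 + 4·L_3
Only the coefficient of u is needed; take it from each L_i and combine:
0·(-47/6) + (-2)·(19) + (-5)·(-31/2) + 4·(13/3) = 341/6

341/6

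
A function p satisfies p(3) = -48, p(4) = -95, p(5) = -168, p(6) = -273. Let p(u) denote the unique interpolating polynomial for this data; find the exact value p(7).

-416

Using Newton's divided-difference form:
p[3,4] = (-95 - (-48)) / (4 - 3) = -47
p[4,5] = (-168 - (-95)) / (5 - 4) = -73
p[5,6] = (-273 - (-168)) / (6 - 5) = -105
p[3,4,5] = (-73 - (-47)) / (5 - 3) = -13
p[4,5,6] = (-105 - (-73)) / (6 - 4) = -16
p[3,4,5,6] = (-16 - (-13)) / (6 - 3) = -1
p(7) = -48 + (-47)·(4) + (-13)·(4)·(3) + (-1)·(4)·(3)·(2) = -416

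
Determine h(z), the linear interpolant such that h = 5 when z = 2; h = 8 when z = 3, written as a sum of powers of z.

L_0(z) = (z - 3) / [-1] = -z + 3
L_1(z) = (z - 2) / [1] = z - 2
h(z) = 5·L_0 + 8·L_1
  5·L_0(z) = -5z + 15
  8·L_1(z) = 8z - 16
Adding term by term: 3z - 1

h(z) = 3z - 1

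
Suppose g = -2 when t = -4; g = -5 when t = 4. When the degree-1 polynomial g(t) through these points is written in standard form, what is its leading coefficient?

The leading coefficient equals the top divided difference g[-4,4].
g[-4,4] = (-5 - (-2)) / (4 - (-4)) = -3/8

-3/8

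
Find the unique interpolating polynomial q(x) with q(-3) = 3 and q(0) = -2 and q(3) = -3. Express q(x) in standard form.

Newton's divided differences:
q[-3,0] = (-2 - 3) / (0 - (-3)) = -5/3
q[0,3] = (-3 - (-2)) / (3 - 0) = -1/3
q[-3,0,3] = (-1/3 - (-5/3)) / (3 - (-3)) = 2/9
q(x) = 3 + (-5/3)·(x + 3) + (2/9)·(x + 3)x
Expanding: q(x) = (2/9)x^2 - x - 2

q(x) = (2/9)x^2 - x - 2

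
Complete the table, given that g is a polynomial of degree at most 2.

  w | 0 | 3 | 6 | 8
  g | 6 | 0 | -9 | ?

The 3 known values determine g uniquely (degree ≤ 2).
L_0(8) = (5)·(2)/[(-3)·(-6)] = 5/9
L_1(8) = (8)·(2)/[(3)·(-3)] = -16/9
L_2(8) = (8)·(5)/[(6)·(3)] = 20/9
Sum: 6·(5/9) + 0 + (-9)·(20/9) = -50/3

-50/3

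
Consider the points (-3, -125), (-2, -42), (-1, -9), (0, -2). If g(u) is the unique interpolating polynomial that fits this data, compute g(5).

L_0(5) = (7)·(6)·(5)/[(-1)·(-2)·(-3)] = -35
L_1(5) = (8)·(6)·(5)/[(1)·(-1)·(-2)] = 120
L_2(5) = (8)·(7)·(5)/[(2)·(1)·(-1)] = -140
L_3(5) = (8)·(7)·(6)/[(3)·(2)·(1)] = 56
Sum: (-125)·(-35) + (-42)·(120) + (-9)·(-140) + (-2)·(56) = 483

483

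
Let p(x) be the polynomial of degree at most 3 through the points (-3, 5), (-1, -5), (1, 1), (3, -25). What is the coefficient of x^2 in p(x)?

Build the Lagrange basis polynomials:
L_0(x) = (x + 1)(x - 1)(x - 3) / [-48] = -(1/48)x^3 + (1/16)x^2 + (1/48)x - 1/16
L_1(x) = (x + 3)(x - 1)(x - 3) / [16] = (1/16)x^3 - (1/16)x^2 - (9/16)x + 9/16
L_2(x) = (x + 3)(x + 1)(x - 3) / [-16] = -(1/16)x^3 - (1/16)x^2 + (9/16)x + 9/16
L_3(x) = (x + 3)(x + 1)(x - 1) / [48] = (1/48)x^3 + (1/16)x^2 - (1/48)x - 1/16
p(x) = 5·L_0 + (-5)·L_1 + 1·L_2 + (-25)·L_3
Only the coefficient of x^2 is needed; take it from each L_i and combine:
5·(1/16) + (-5)·(-1/16) + 1·(-1/16) + (-25)·(1/16) = -1

-1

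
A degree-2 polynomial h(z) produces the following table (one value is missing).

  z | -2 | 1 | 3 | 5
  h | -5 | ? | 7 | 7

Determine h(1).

149/35

The 3 known values determine h uniquely (degree ≤ 2).
Evaluate each Lagrange basis at z = 1:
L_0(1) = (-2)·(-4)/[(-5)·(-7)] = 8/35
L_1(1) = (3)·(-4)/[(5)·(-2)] = 6/5
L_2(1) = (3)·(-2)/[(7)·(2)] = -3/7
Sum: (-5)·(8/35) + 7·(6/5) + 7·(-3/7) = 149/35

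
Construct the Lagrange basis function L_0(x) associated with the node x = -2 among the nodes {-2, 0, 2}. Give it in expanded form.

L_0(x) = (1/8)x^2 - (1/4)x

L_0(x) = x(x - 2) / [(-2)·(-4)]
       = (x^2 - 2x) / (8)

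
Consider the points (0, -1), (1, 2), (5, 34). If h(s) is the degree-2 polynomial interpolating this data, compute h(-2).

-1

Using Newton's divided-difference form:
h[0,1] = (2 - (-1)) / (1 - 0) = 3
h[1,5] = (34 - 2) / (5 - 1) = 8
h[0,1,5] = (8 - 3) / (5 - 0) = 1
h(-2) = -1 + 3·(-2) + 1·(-2)·(-3) = -1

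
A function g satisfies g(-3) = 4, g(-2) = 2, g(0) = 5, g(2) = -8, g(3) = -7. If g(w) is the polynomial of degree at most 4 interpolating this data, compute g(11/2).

14681/96

L_0(11/2) = (15/2)·(11/2)·(7/2)·(5/2)/[(-1)·(-3)·(-5)·(-6)] = 385/96
L_1(11/2) = (17/2)·(11/2)·(7/2)·(5/2)/[(1)·(-2)·(-4)·(-5)] = -1309/128
L_2(11/2) = (17/2)·(15/2)·(7/2)·(5/2)/[(3)·(2)·(-2)·(-3)] = 2975/192
L_3(11/2) = (17/2)·(15/2)·(11/2)·(5/2)/[(5)·(4)·(2)·(-1)] = -2805/128
L_4(11/2) = (17/2)·(15/2)·(11/2)·(7/2)/[(6)·(5)·(3)·(1)] = 1309/96
Sum: 4·(385/96) + 2·(-1309/128) + 5·(2975/192) + (-8)·(-2805/128) + (-7)·(1309/96) = 14681/96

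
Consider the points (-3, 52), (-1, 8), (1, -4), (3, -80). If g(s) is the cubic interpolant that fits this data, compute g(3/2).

-53/4

Evaluate each Lagrange basis at s = 3/2:
L_0(3/2) = (5/2)·(1/2)·(-3/2)/[(-2)·(-4)·(-6)] = 5/128
L_1(3/2) = (9/2)·(1/2)·(-3/2)/[(2)·(-2)·(-4)] = -27/128
L_2(3/2) = (9/2)·(5/2)·(-3/2)/[(4)·(2)·(-2)] = 135/128
L_3(3/2) = (9/2)·(5/2)·(1/2)/[(6)·(4)·(2)] = 15/128
Sum: 52·(5/128) + 8·(-27/128) + (-4)·(135/128) + (-80)·(15/128) = -53/4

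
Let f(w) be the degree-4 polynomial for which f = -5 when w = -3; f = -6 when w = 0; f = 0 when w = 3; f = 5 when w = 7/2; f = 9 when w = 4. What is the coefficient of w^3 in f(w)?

Build the Lagrange basis polynomials:
L_0(w) = w(w - 3)(w - 7/2)(w - 4) / [819] = (1/819)w^4 - (1/78)w^3 + (73/1638)w^2 - (2/39)w
L_1(w) = (w + 3)(w - 3)(w - 7/2)(w - 4) / [-126] = -(1/126)w^4 + (5/84)w^3 - (5/126)w^2 - (15/28)w + 1
L_2(w) = (w + 3)w(w - 7/2)(w - 4) / [9] = (1/9)w^4 - (1/2)w^3 - (17/18)w^2 + (14/3)w
L_3(w) = (w + 3)w(w - 3)(w - 4) / [-91/16] = -(16/91)w^4 + (64/91)w^3 + (144/91)w^2 - (576/91)w
L_4(w) = (w + 3)w(w - 3)(w - 7/2) / [14] = (1/14)w^4 - (1/4)w^3 - (9/14)w^2 + (9/4)w
f(w) = (-5)·L_0 + (-6)·L_1 + 0·L_2 + 5·L_3 + 9·L_4
Only the coefficient of w^3 is needed; take it from each L_i and combine:
(-5)·(-1/78) + (-6)·(5/84) + 0·(-1/2) + 5·(64/91) + 9·(-1/4) = 1063/1092

1063/1092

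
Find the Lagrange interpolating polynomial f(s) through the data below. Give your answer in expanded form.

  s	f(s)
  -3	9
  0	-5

Build the Lagrange basis polynomials:
L_0(s) = s / [-3] = -(1/3)s
L_1(s) = (s + 3) / [3] = (1/3)s + 1
f(s) = 9·L_0 + (-5)·L_1
  9·L_0(s) = -3s
  (-5)·L_1(s) = -(5/3)s - 5
Adding term by term: -(14/3)s - 5

f(s) = -(14/3)s - 5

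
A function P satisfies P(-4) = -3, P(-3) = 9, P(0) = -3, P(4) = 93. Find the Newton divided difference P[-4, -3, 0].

-4

P[-4,-3] = (9 - (-3)) / (-3 - (-4)) = 12
P[-3,0] = (-3 - 9) / (0 - (-3)) = -4
P[-4,-3,0] = (-4 - 12) / (0 - (-4)) = -4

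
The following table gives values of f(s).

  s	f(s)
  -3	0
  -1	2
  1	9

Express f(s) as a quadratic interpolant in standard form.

Newton's divided differences:
f[-3,-1] = (2 - 0) / (-1 - (-3)) = 1
f[-1,1] = (9 - 2) / (1 - (-1)) = 7/2
f[-3,-1,1] = (7/2 - 1) / (1 - (-3)) = 5/8
f(s) = 1·(s + 3) + (5/8)·(s + 3)(s + 1)
Expanding: f(s) = (5/8)s^2 + (7/2)s + 39/8

f(s) = (5/8)s^2 + (7/2)s + 39/8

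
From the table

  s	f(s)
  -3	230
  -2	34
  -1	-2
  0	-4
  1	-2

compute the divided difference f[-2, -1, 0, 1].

-5

f[-2,-1] = (-2 - 34) / (-1 - (-2)) = -36
f[-1,0] = (-4 - (-2)) / (0 - (-1)) = -2
f[0,1] = (-2 - (-4)) / (1 - 0) = 2
f[-2,-1,0] = (-2 - (-36)) / (0 - (-2)) = 17
f[-1,0,1] = (2 - (-2)) / (1 - (-1)) = 2
f[-2,-1,0,1] = (2 - 17) / (1 - (-2)) = -5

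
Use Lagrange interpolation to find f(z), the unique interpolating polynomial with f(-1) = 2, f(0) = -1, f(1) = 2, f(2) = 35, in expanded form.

f(z) = 4z^3 + 3z^2 - 4z - 1

Build the Lagrange basis polynomials:
L_0(z) = z(z - 1)(z - 2) / [-6] = -(1/6)z^3 + (1/2)z^2 - (1/3)z
L_1(z) = (z + 1)(z - 1)(z - 2) / [2] = (1/2)z^3 - z^2 - (1/2)z + 1
L_2(z) = (z + 1)z(z - 2) / [-2] = -(1/2)z^3 + (1/2)z^2 + z
L_3(z) = (z + 1)z(z - 1) / [6] = (1/6)z^3 - (1/6)z
f(z) = 2·L_0 + (-1)·L_1 + 2·L_2 + 35·L_3
  2·L_0(z) = -(1/3)z^3 + z^2 - (2/3)z
  (-1)·L_1(z) = -(1/2)z^3 + z^2 + (1/2)z - 1
  2·L_2(z) = -z^3 + z^2 + 2z
  35·L_3(z) = (35/6)z^3 - (35/6)z
Adding term by term: 4z^3 + 3z^2 - 4z - 1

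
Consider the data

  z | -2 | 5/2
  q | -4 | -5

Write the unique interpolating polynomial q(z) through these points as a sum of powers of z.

Build the Lagrange basis polynomials:
L_0(z) = (z - 5/2) / [-9/2] = -(2/9)z + 5/9
L_1(z) = (z + 2) / [9/2] = (2/9)z + 4/9
q(z) = (-4)·L_0 + (-5)·L_1
  (-4)·L_0(z) = (8/9)z - 20/9
  (-5)·L_1(z) = -(10/9)z - 20/9
Adding term by term: -(2/9)z - 40/9

q(z) = -(2/9)z - 40/9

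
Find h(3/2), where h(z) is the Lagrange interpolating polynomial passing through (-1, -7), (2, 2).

1/2

L_0(3/2) = (-1/2)/[(-3)] = 1/6
L_1(3/2) = (5/2)/[(3)] = 5/6
Sum: (-7)·(1/6) + 2·(5/6) = 1/2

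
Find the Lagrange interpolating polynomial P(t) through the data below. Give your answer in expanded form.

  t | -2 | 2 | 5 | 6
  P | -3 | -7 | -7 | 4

P(t) = (73/224)t^3 - (333/224)t^2 - (129/56)t + 53/56

Build the Lagrange basis polynomials:
L_0(t) = (t - 2)(t - 5)(t - 6) / [-224] = -(1/224)t^3 + (13/224)t^2 - (13/56)t + 15/56
L_1(t) = (t + 2)(t - 5)(t - 6) / [48] = (1/48)t^3 - (3/16)t^2 + (1/6)t + 5/4
L_2(t) = (t + 2)(t - 2)(t - 6) / [-21] = -(1/21)t^3 + (2/7)t^2 + (4/21)t - 8/7
L_3(t) = (t + 2)(t - 2)(t - 5) / [32] = (1/32)t^3 - (5/32)t^2 - (1/8)t + 5/8
P(t) = (-3)·L_0 + (-7)·L_1 + (-7)·L_2 + 4·L_3
  (-3)·L_0(t) = (3/224)t^3 - (39/224)t^2 + (39/56)t - 45/56
  (-7)·L_1(t) = -(7/48)t^3 + (21/16)t^2 - (7/6)t - 35/4
  (-7)·L_2(t) = (1/3)t^3 - 2t^2 - (4/3)t + 8
  4·L_3(t) = (1/8)t^3 - (5/8)t^2 - (1/2)t + 5/2
Adding term by term: (73/224)t^3 - (333/224)t^2 - (129/56)t + 53/56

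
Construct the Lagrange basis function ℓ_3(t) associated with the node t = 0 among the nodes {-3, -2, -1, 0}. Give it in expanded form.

ℓ_3(t) = (t + 3)(t + 2)(t + 1) / [(3)·(2)·(1)]
       = (t^3 + 6t^2 + 11t + 6) / (6)

ℓ_3(t) = (1/6)t^3 + t^2 + (11/6)t + 1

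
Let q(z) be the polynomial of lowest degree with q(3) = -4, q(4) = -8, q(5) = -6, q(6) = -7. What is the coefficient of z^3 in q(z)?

-3/2

The leading coefficient equals the top divided difference q[3,4,5,6].
q[3,4] = (-8 - (-4)) / (4 - 3) = -4
q[4,5] = (-6 - (-8)) / (5 - 4) = 2
q[5,6] = (-7 - (-6)) / (6 - 5) = -1
q[3,4,5] = (2 - (-4)) / (5 - 3) = 3
q[4,5,6] = (-1 - 2) / (6 - 4) = -3/2
q[3,4,5,6] = (-3/2 - 3) / (6 - 3) = -3/2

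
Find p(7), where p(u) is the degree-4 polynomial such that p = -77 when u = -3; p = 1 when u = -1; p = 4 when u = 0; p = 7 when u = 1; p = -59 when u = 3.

Using Newton's divided-difference form:
p[-3,-1] = (1 - (-77)) / (-1 - (-3)) = 39
p[-1,0] = (4 - 1) / (0 - (-1)) = 3
p[0,1] = (7 - 4) / (1 - 0) = 3
p[1,3] = (-59 - 7) / (3 - 1) = -33
p[-3,-1,0] = (3 - 39) / (0 - (-3)) = -12
p[-1,0,1] = (3 - 3) / (1 - (-1)) = 0
p[0,1,3] = (-33 - 3) / (3 - 0) = -12
p[-3,-1,0,1] = (0 - (-12)) / (1 - (-3)) = 3
p[-1,0,1,3] = (-12 - 0) / (3 - (-1)) = -3
p[-3,-1,0,1,3] = (-3 - 3) / (3 - (-3)) = -1
p(7) = -77 + 39·(10) + (-12)·(10)·(8) + 3·(10)·(8)·(7) + (-1)·(10)·(8)·(7)·(6) = -2327

-2327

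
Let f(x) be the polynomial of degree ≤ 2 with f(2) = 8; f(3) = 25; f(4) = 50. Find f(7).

L_0(7) = (4)·(3)/[(-1)·(-2)] = 6
L_1(7) = (5)·(3)/[(1)·(-1)] = -15
L_2(7) = (5)·(4)/[(2)·(1)] = 10
Sum: 8·(6) + 25·(-15) + 50·(10) = 173

173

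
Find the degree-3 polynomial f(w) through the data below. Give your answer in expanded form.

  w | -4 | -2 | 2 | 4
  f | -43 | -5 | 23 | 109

L_0(w) = (w + 2)(w - 2)(w - 4) / [-96] = -(1/96)w^3 + (1/24)w^2 + (1/24)w - 1/6
L_1(w) = (w + 4)(w - 2)(w - 4) / [48] = (1/48)w^3 - (1/24)w^2 - (1/3)w + 2/3
L_2(w) = (w + 4)(w + 2)(w - 4) / [-48] = -(1/48)w^3 - (1/24)w^2 + (1/3)w + 2/3
L_3(w) = (w + 4)(w + 2)(w - 2) / [96] = (1/96)w^3 + (1/24)w^2 - (1/24)w - 1/6
f(w) = (-43)·L_0 + (-5)·L_1 + 23·L_2 + 109·L_3
  (-43)·L_0(w) = (43/96)w^3 - (43/24)w^2 - (43/24)w + 43/6
  (-5)·L_1(w) = -(5/48)w^3 + (5/24)w^2 + (5/3)w - 10/3
  23·L_2(w) = -(23/48)w^3 - (23/24)w^2 + (23/3)w + 46/3
  109·L_3(w) = (109/96)w^3 + (109/24)w^2 - (109/24)w - 109/6
Adding term by term: w^3 + 2w^2 + 3w + 1

f(w) = w^3 + 2w^2 + 3w + 1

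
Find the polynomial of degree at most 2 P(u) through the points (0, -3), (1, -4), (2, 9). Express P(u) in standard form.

Build the Lagrange basis polynomials:
L_0(u) = (u - 1)(u - 2) / [2] = (1/2)u^2 - (3/2)u + 1
L_1(u) = u(u - 2) / [-1] = -u^2 + 2u
L_2(u) = u(u - 1) / [2] = (1/2)u^2 - (1/2)u
P(u) = (-3)·L_0 + (-4)·L_1 + 9·L_2
  (-3)·L_0(u) = -(3/2)u^2 + (9/2)u - 3
  (-4)·L_1(u) = 4u^2 - 8u
  9·L_2(u) = (9/2)u^2 - (9/2)u
Adding term by term: 7u^2 - 8u - 3

P(u) = 7u^2 - 8u - 3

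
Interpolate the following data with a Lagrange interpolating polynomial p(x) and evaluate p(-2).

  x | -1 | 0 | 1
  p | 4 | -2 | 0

Evaluate each Lagrange basis at x = -2:
L_0(-2) = (-2)·(-3)/[(-1)·(-2)] = 3
L_1(-2) = (-1)·(-3)/[(1)·(-1)] = -3
L_2(-2) = (-1)·(-2)/[(2)·(1)] = 1
Sum: 4·(3) + (-2)·(-3) + 0 = 18

18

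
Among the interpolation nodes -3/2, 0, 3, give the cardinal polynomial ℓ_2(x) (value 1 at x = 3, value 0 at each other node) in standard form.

ℓ_2(x) = (x + 3/2)x / [(9/2)·(3)]
       = (x^2 + (3/2)x) / (27/2)

ℓ_2(x) = (2/27)x^2 + (1/9)x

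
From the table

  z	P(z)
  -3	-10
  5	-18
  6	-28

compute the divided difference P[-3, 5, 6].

-1

P[-3,5] = (-18 - (-10)) / (5 - (-3)) = -1
P[5,6] = (-28 - (-18)) / (6 - 5) = -10
P[-3,5,6] = (-10 - (-1)) / (6 - (-3)) = -1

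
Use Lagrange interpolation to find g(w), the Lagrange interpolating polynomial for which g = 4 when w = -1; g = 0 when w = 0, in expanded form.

g(w) = -4w

Build the Lagrange basis polynomials:
L_0(w) = w / [-1] = -w
L_1(w) = (w + 1) / [1] = w + 1
g(w) = 4·L_0 + 0·L_1
  4·L_0(w) = -4w
  0·L_1(w) = 0
Adding term by term: -4w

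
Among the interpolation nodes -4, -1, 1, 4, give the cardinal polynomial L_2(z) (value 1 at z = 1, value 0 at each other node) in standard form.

L_2(z) = (z + 4)(z + 1)(z - 4) / [(5)·(2)·(-3)]
       = (z^3 + z^2 - 16z - 16) / (-30)

L_2(z) = -(1/30)z^3 - (1/30)z^2 + (8/15)z + 8/15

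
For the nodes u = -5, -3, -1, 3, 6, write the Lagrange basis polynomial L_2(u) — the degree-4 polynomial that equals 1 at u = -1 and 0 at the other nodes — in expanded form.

L_2(u) = (1/224)u^4 - (1/224)u^3 - (39/224)u^2 + (9/224)u + 135/112

L_2(u) = (u + 5)(u + 3)(u - 3)(u - 6) / [(4)·(2)·(-4)·(-7)]
       = (u^4 - u^3 - 39u^2 + 9u + 270) / (224)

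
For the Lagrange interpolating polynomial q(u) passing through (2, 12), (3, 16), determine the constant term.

4

Build the Lagrange basis polynomials:
L_0(u) = (u - 3) / [-1] = -u + 3
L_1(u) = (u - 2) / [1] = u - 2
q(u) = 12·L_0 + 16·L_1
Only the constant term is needed; take it from each L_i and combine:
12·(3) + 16·(-2) = 4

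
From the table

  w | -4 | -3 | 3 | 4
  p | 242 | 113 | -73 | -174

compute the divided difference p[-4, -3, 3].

14

p[-4,-3] = (113 - 242) / (-3 - (-4)) = -129
p[-3,3] = (-73 - 113) / (3 - (-3)) = -31
p[-4,-3,3] = (-31 - (-129)) / (3 - (-4)) = 14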